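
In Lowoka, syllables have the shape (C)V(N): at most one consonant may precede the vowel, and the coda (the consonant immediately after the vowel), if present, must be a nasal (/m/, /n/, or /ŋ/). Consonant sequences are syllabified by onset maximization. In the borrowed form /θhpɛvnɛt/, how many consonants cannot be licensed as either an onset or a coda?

The consonants /θ/, /h/, /v/, /t/ cannot be parsed into a legal (C)V(N) syllable (only a nasal (/m/, /n/, or /ŋ/) is licensed in coda position; onsets are limited to one consonant).

4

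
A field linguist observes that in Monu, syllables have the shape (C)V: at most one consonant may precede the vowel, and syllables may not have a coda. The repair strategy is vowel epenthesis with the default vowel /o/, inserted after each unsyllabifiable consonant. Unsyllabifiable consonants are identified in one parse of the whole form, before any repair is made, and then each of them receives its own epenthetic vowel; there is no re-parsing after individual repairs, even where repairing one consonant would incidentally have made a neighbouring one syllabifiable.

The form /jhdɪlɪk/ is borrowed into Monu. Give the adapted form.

johodɪlɪko

The consonants /j/, /h/, /k/ cannot be parsed into a legal (C)V syllable (no codas are permitted; onsets are limited to one consonant).
Inserting the epenthetic vowel yields /j/ → /jo/, /h/ → /ho/, /k/ → /ko/.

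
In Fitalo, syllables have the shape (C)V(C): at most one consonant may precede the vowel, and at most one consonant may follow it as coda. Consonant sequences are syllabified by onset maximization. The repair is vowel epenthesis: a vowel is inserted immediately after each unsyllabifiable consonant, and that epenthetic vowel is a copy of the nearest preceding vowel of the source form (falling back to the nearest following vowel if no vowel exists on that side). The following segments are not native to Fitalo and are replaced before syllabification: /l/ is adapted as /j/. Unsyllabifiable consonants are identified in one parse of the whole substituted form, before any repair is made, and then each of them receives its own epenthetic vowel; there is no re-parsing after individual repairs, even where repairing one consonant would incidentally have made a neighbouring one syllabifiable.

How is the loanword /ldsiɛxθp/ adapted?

jidisiɛxθɛpɛ

Substitution: /l/ → /j/, giving /jdsiɛxθp/.
Syllabifying with onset maximization leaves /j/, /d/, /θ/, /p/ stranded (at most one coda consonant is licensed; onsets are limited to one consonant).
Inserting the epenthetic vowel yields /j/ → /ji/, /d/ → /di/, /θ/ → /θɛ/, /p/ → /pɛ/.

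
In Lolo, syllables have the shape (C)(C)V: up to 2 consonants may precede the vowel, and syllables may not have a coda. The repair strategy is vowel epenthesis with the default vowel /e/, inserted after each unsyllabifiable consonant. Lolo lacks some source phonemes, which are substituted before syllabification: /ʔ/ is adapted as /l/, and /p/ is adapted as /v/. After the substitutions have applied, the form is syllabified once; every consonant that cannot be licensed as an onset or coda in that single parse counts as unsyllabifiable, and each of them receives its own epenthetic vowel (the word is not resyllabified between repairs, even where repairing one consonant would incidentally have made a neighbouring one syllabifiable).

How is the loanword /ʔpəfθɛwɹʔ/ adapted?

Substitution: /ʔ/ → /l/, /p/ → /v/, giving /lvəfθɛwɹl/.
The consonants /w/, /ɹ/, /l/ cannot be parsed into a legal (C)(C)V syllable (no codas are permitted; onsets may contain at most 2 consonants).
Inserting the epenthetic vowel yields /w/ → /we/, /ɹ/ → /ɹe/, /l/ → /le/.

lvəfθɛweɹele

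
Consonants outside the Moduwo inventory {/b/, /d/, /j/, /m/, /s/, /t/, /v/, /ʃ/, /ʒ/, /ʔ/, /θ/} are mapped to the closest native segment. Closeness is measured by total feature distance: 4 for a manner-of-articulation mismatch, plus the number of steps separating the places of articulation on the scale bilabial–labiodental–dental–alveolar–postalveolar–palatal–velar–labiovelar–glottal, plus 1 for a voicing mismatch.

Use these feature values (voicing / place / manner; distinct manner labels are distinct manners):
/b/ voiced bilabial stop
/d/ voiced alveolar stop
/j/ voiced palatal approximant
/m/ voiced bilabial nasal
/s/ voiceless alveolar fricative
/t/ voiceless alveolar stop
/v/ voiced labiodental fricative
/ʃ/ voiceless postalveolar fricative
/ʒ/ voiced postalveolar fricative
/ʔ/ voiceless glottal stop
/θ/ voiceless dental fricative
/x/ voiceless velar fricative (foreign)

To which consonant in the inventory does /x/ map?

ʃ

/ʃ/ is closest: same manner (fricative), place distance 2 (velar→postalveolar), same voicing; total 2. Next closest is /s/ at distance 3.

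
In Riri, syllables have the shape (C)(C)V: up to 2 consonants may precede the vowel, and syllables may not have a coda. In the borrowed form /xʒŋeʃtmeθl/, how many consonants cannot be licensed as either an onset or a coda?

4

Under (C)(C)V, the unsyllabifiable consonants are /x/, /ʃ/, /θ/, /l/ (no codas are permitted; onsets may contain at most 2 consonants).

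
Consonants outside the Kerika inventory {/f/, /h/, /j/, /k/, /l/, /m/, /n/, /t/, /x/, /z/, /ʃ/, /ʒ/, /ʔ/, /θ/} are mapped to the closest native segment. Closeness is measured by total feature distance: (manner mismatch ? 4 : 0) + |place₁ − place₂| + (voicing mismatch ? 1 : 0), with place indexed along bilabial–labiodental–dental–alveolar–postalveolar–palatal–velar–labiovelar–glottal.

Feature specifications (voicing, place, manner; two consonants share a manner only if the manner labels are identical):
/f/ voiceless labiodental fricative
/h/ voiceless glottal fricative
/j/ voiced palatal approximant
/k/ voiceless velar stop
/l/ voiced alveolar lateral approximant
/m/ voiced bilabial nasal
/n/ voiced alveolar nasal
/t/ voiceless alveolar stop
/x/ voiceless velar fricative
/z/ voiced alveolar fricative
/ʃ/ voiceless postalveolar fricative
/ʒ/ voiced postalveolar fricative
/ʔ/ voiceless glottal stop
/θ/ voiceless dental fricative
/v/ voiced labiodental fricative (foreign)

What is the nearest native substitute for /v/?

f

/f/ is closest: same manner (fricative), place distance 0 (labiodental→labiodental), voicing differs (+1); total 1. Next closest is /z/ at distance 2.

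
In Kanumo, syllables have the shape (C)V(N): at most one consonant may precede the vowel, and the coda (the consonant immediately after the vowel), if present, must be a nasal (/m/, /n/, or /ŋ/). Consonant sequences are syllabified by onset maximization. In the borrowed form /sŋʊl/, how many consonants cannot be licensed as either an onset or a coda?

2

Syllabifying with onset maximization leaves /s/, /l/ stranded (only a nasal (/m/, /n/, or /ŋ/) is licensed in coda position; onsets are limited to one consonant).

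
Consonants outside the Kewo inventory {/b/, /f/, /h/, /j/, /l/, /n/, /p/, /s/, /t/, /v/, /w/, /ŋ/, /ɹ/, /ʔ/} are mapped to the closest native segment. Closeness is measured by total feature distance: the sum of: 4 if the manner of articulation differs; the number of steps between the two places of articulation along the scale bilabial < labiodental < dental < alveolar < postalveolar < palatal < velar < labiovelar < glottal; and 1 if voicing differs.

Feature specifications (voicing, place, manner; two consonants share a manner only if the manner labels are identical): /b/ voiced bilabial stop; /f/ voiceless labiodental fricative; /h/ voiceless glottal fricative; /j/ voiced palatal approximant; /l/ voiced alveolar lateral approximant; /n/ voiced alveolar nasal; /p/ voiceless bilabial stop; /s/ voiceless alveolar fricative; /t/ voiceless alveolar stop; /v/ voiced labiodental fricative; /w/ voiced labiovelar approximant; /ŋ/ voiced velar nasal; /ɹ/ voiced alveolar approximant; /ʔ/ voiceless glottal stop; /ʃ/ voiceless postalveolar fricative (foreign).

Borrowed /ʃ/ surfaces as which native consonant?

/s/ is closest: same manner (fricative), place distance 1 (postalveolar→alveolar), same voicing; total 1. Next closest is /f/ at distance 3.

s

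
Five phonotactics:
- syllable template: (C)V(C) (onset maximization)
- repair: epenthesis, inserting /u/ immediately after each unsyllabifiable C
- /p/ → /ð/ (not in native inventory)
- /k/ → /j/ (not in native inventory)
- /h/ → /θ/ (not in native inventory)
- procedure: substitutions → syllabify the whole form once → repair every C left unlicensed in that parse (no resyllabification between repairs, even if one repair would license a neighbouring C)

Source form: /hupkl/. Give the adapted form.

Substitution: /h/ → /θ/, /p/ → /ð/, /k/ → /j/, giving /θuðjl/.
Syllabifying with onset maximization leaves /j/, /l/ stranded (at most one coda consonant is licensed; onsets are limited to one consonant).
Epenthesis after each stranded consonant: /j/ → /ju/, /l/ → /lu/.

θuðjulu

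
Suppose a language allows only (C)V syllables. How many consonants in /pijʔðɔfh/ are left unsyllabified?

The consonants /j/, /ʔ/, /f/, /h/ cannot be parsed into a legal (C)V syllable (no codas are permitted; onsets are limited to one consonant).

4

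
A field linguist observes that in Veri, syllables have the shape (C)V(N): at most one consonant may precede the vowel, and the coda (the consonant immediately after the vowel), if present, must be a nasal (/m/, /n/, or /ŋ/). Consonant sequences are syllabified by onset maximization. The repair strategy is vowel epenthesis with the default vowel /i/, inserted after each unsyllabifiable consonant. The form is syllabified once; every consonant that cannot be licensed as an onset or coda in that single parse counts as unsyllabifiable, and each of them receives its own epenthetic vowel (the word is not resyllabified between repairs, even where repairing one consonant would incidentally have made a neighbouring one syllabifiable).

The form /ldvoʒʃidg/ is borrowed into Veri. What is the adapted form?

Syllabifying with onset maximization leaves /l/, /d/, /ʒ/, /d/, /g/ stranded (only a nasal (/m/, /n/, or /ŋ/) is licensed in coda position; onsets are limited to one consonant).
Inserting the epenthetic vowel yields /l/ → /li/, /d/ → /di/, /ʒ/ → /ʒi/, /d/ → /di/, /g/ → /gi/.

lidivoʒiʃidigi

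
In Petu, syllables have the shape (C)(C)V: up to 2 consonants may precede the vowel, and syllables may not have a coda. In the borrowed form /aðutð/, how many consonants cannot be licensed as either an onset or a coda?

Under (C)(C)V, the unsyllabifiable consonants are /t/, /ð/ (no codas are permitted; onsets may contain at most 2 consonants).

2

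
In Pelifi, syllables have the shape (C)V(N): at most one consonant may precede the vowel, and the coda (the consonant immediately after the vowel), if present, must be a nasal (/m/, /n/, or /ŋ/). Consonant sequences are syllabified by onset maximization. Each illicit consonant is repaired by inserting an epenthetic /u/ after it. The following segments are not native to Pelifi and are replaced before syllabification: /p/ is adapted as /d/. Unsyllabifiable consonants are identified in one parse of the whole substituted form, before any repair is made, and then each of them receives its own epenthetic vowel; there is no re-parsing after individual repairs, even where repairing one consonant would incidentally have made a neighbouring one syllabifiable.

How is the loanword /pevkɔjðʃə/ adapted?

Substitution: /p/ → /d/, giving /devkɔjðʃə/.
Under (C)V(N), the unsyllabifiable consonants are /v/, /j/, /ð/ (only a nasal (/m/, /n/, or /ŋ/) is licensed in coda position; onsets are limited to one consonant).
Epenthesis after each stranded consonant: /v/ → /vu/, /j/ → /ju/, /ð/ → /ðu/.

devukɔjuðuʃə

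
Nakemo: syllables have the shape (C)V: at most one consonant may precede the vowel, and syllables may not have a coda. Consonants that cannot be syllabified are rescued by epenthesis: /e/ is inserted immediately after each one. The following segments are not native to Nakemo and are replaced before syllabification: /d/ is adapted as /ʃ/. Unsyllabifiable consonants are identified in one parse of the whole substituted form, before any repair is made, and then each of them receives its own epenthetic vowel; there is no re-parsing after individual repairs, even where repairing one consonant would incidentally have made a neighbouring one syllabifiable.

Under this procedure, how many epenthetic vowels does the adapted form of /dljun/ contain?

3

After substitution the input is /ʃljun/.
The unsyllabifiable consonants are /ʃ/, /l/, /n/; each receives one epenthetic vowel.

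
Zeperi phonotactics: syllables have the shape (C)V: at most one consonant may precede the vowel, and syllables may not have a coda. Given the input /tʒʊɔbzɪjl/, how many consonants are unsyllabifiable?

4

The consonants /t/, /b/, /j/, /l/ cannot be parsed into a legal (C)V syllable (no codas are permitted; onsets are limited to one consonant).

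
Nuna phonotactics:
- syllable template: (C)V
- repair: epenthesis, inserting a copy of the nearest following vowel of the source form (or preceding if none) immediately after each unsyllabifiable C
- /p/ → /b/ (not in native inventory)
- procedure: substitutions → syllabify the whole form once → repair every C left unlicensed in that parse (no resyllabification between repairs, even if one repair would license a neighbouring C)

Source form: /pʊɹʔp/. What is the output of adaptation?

Substitution: /p/ → /b/, giving /bʊɹʔb/.
The consonants /ɹ/, /ʔ/, /b/ cannot be parsed into a legal (C)V syllable (no codas are permitted; onsets are limited to one consonant).
Inserting the epenthetic vowel yields /ɹ/ → /ɹʊ/, /ʔ/ → /ʔʊ/, /b/ → /bʊ/.

bʊɹʊʔʊbʊ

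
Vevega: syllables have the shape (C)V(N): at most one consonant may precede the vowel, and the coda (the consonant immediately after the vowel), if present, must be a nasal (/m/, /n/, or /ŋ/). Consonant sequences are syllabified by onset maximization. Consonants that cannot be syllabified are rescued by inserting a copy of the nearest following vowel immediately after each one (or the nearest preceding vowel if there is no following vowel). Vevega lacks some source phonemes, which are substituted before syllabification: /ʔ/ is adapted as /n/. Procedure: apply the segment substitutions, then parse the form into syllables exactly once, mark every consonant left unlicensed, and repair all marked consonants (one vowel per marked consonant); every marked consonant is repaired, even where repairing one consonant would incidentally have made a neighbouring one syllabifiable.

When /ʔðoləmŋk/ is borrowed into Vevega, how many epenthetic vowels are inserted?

3

After substitution the input is /nðoləmŋk/.
The unsyllabifiable consonants are /n/, /ŋ/, /k/; each receives one epenthetic vowel.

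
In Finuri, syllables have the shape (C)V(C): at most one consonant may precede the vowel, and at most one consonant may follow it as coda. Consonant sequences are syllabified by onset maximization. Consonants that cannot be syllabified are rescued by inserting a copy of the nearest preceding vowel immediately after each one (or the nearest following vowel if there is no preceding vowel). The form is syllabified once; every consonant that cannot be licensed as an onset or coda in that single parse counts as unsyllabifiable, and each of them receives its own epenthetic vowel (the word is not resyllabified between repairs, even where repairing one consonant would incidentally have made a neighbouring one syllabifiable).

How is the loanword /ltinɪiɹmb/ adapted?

The consonants /l/, /m/, /b/ cannot be parsed into a legal (C)V(C) syllable (at most one coda consonant is licensed; onsets are limited to one consonant).
Epenthesis after each stranded consonant: /l/ → /li/, /m/ → /mi/, /b/ → /bi/.

litinɪiɹmibi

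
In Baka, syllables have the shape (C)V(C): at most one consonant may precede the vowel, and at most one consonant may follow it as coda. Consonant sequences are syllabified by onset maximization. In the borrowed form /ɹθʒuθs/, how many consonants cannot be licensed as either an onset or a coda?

3

Syllabifying with onset maximization leaves /ɹ/, /θ/, /s/ stranded (at most one coda consonant is licensed; onsets are limited to one consonant).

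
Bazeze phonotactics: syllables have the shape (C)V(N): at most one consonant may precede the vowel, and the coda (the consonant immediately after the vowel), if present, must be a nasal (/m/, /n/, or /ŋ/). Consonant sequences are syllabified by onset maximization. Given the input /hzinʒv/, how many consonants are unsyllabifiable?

3

The consonants /h/, /ʒ/, /v/ cannot be parsed into a legal (C)V(N) syllable (only a nasal (/m/, /n/, or /ŋ/) is licensed in coda position; onsets are limited to one consonant).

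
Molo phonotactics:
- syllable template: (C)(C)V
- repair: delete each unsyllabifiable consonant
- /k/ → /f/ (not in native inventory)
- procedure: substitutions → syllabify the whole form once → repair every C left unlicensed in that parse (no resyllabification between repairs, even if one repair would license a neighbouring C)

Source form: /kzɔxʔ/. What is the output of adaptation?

Substitution: /k/ → /f/, giving /fzɔxʔ/.
Syllabifying with onset maximization leaves /x/, /ʔ/ stranded (no codas are permitted; onsets may contain at most 2 consonants).
Deleting the stranded consonants removes /x/, /ʔ/.

fzɔ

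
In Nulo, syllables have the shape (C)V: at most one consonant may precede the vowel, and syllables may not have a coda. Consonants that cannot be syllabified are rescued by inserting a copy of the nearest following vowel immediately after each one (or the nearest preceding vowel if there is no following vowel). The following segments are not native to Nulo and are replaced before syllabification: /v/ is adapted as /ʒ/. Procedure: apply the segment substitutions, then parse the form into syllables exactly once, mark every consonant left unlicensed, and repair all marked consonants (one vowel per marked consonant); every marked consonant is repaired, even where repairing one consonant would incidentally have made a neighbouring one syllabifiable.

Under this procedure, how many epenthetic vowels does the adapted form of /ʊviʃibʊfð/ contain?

After substitution the input is /ʊʒiʃibʊfð/.
The unsyllabifiable consonants are /f/, /ð/; each receives one epenthetic vowel.

2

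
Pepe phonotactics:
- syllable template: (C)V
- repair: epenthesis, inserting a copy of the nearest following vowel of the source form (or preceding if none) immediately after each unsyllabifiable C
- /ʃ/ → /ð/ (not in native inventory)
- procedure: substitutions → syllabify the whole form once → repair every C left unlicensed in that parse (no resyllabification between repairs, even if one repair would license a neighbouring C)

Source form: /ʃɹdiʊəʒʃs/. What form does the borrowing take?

Substitution: /ʃ/ → /ð/, giving /ðɹdiʊəʒðs/.
The consonants /ð/, /ɹ/, /ʒ/, /ð/, /s/ cannot be parsed into a legal (C)V syllable (no codas are permitted; onsets are limited to one consonant).
Inserting the epenthetic vowel yields /ð/ → /ði/, /ɹ/ → /ɹi/, /ʒ/ → /ʒə/, /ð/ → /ðə/, /s/ → /sə/.

ðiɹidiʊəʒəðəsə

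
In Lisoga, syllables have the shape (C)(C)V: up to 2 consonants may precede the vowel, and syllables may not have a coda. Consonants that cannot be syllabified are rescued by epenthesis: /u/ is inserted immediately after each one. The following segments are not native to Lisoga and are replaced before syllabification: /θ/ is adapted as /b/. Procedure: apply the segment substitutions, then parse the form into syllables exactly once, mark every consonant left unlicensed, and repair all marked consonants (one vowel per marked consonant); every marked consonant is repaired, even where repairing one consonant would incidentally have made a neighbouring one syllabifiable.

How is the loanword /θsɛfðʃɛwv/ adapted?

bsɛfuðʃɛwuvu

Substitution: /θ/ → /b/, giving /bsɛfðʃɛwv/.
Under (C)(C)V, the unsyllabifiable consonants are /f/, /w/, /v/ (no codas are permitted; onsets may contain at most 2 consonants).
Epenthesis after each stranded consonant: /f/ → /fu/, /w/ → /wu/, /v/ → /vu/.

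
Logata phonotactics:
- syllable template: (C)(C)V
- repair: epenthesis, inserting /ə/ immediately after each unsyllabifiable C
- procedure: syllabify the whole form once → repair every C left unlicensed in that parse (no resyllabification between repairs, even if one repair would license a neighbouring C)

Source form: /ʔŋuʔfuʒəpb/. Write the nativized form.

Under (C)(C)V, the unsyllabifiable consonants are /p/, /b/ (no codas are permitted; onsets may contain at most 2 consonants).
Inserting the epenthetic vowel yields /p/ → /pə/, /b/ → /bə/.

ʔŋuʔfuʒəpəbə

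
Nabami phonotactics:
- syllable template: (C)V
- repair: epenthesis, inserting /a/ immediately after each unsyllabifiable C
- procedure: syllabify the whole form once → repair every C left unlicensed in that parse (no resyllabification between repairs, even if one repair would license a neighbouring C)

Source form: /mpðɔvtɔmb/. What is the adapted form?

mapaðɔvatɔmaba

The consonants /m/, /p/, /v/, /m/, /b/ cannot be parsed into a legal (C)V syllable (no codas are permitted; onsets are limited to one consonant).
Inserting the epenthetic vowel yields /m/ → /ma/, /p/ → /pa/, /v/ → /va/, /m/ → /ma/, /b/ → /ba/.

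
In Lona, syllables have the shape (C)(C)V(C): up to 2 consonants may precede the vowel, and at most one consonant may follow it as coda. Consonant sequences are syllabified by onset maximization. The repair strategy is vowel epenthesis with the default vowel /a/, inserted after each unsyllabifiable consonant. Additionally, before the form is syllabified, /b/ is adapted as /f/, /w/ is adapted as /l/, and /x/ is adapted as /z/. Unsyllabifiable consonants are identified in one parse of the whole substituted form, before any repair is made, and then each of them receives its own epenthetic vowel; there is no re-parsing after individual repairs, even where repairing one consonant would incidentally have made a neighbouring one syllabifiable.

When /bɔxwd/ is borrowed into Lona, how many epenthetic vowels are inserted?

2

After substitution the input is /fɔzld/.
The unsyllabifiable consonants are /l/, /d/; each receives one epenthetic vowel.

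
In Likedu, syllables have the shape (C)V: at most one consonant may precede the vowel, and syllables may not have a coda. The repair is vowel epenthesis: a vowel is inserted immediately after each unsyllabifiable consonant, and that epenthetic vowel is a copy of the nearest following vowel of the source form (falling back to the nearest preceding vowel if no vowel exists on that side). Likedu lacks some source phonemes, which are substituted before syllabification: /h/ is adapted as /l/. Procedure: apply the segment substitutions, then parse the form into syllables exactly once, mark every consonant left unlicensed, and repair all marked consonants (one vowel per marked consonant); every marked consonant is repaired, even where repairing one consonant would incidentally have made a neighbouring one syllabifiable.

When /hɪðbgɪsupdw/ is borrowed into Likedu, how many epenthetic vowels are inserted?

After substitution the input is /lɪðbgɪsupdw/.
The unsyllabifiable consonants are /ð/, /b/, /p/, /d/, /w/; each receives one epenthetic vowel.

5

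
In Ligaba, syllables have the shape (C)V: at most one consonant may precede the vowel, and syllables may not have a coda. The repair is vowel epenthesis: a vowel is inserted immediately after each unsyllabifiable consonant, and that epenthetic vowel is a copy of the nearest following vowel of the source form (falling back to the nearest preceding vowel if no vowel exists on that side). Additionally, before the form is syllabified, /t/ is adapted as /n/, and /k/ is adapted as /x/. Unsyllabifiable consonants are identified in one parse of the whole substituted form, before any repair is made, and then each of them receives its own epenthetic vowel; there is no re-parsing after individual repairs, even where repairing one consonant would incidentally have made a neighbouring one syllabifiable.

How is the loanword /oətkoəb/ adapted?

Substitution: /t/ → /n/, /k/ → /x/, giving /oənxoəb/.
The consonants /n/, /b/ cannot be parsed into a legal (C)V syllable (no codas are permitted; onsets are limited to one consonant).
Inserting the epenthetic vowel yields /n/ → /no/, /b/ → /bə/.

oənoxoəbə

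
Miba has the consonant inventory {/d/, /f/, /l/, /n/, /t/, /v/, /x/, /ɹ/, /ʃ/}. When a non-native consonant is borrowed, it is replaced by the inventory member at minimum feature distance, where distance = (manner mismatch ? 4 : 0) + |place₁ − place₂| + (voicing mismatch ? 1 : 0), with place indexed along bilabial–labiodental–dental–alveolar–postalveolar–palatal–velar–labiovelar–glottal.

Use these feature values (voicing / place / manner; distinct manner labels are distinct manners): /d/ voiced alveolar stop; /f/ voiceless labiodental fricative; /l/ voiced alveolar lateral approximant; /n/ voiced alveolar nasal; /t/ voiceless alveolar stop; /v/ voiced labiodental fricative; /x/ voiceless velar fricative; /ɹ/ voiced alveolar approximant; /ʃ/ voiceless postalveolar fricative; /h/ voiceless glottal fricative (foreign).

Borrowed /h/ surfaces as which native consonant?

x

/x/ is closest: same manner (fricative), place distance 2 (glottal→velar), same voicing; total 2. Next closest is /ʃ/ at distance 4.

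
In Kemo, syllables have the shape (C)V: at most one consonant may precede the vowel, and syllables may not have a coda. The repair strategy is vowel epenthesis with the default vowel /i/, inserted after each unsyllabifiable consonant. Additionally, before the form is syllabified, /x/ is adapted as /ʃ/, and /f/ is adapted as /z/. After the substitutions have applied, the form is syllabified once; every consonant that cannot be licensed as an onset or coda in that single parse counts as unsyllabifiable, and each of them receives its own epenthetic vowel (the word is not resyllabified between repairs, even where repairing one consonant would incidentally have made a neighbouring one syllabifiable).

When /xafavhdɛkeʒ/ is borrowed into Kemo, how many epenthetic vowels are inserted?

After substitution the input is /ʃazavhdɛkeʒ/.
The unsyllabifiable consonants are /v/, /h/, /ʒ/; each receives one epenthetic vowel.

3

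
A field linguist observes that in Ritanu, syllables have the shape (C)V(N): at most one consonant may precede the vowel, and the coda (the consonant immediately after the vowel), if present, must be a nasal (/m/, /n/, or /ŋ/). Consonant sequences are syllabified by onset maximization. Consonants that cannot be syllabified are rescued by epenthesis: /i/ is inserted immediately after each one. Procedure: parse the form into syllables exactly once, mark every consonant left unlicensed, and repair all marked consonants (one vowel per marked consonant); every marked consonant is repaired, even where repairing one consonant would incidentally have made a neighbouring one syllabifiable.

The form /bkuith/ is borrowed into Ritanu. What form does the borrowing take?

Syllabifying with onset maximization leaves /b/, /t/, /h/ stranded (only a nasal (/m/, /n/, or /ŋ/) is licensed in coda position; onsets are limited to one consonant).
Epenthesis after each stranded consonant: /b/ → /bi/, /t/ → /ti/, /h/ → /hi/.

bikuitihi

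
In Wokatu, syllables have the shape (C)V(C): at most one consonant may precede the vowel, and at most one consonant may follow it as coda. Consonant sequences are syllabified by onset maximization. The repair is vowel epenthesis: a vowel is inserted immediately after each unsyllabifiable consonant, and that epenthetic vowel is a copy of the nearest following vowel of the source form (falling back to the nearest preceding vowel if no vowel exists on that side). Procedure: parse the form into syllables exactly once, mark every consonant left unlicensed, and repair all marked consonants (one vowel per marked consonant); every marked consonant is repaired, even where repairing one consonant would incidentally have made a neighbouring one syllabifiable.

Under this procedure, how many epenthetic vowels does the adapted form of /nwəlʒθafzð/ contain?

The unsyllabifiable consonants are /n/, /ʒ/, /z/, /ð/; each receives one epenthetic vowel.

4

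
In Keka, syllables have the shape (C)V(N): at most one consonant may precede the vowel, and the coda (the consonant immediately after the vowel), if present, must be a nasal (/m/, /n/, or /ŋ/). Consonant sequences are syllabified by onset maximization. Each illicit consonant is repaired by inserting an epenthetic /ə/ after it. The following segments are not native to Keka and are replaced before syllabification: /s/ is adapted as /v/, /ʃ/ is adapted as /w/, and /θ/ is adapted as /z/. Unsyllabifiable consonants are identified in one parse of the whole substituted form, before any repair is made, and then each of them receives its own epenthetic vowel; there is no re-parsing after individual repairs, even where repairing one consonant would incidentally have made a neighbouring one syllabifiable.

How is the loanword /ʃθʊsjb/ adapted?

wəzʊvəjəbə

Substitution: /ʃ/ → /w/, /θ/ → /z/, /s/ → /v/, giving /wzʊvjb/.
Under (C)V(N), the unsyllabifiable consonants are /w/, /v/, /j/, /b/ (only a nasal (/m/, /n/, or /ŋ/) is licensed in coda position; onsets are limited to one consonant).
Epenthesis after each stranded consonant: /w/ → /wə/, /v/ → /və/, /j/ → /jə/, /b/ → /bə/.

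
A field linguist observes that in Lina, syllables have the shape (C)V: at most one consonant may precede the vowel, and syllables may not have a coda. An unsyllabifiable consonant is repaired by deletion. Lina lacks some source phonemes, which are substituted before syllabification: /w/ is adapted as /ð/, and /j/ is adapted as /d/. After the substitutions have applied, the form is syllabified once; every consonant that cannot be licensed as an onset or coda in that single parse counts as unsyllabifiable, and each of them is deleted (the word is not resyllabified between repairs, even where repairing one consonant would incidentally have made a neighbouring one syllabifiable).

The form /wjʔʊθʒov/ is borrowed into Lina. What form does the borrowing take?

ʔʊʒo

Substitution: /w/ → /ð/, /j/ → /d/, giving /ðdʔʊθʒov/.
The consonants /ð/, /d/, /θ/, /v/ cannot be parsed into a legal (C)V syllable (no codas are permitted; onsets are limited to one consonant).
Each unlicensed consonant is deleted: /ð/, /d/, /θ/, /v/.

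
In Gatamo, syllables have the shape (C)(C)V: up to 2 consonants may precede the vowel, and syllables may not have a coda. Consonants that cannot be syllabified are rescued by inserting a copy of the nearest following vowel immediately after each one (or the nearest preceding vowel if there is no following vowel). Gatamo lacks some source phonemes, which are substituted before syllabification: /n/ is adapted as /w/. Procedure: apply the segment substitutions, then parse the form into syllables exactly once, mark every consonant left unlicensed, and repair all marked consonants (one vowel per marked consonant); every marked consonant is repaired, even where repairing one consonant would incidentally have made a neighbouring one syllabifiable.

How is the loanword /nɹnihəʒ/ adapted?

Substitution: /n/ → /w/, giving /wɹwihəʒ/.
Under (C)(C)V, the unsyllabifiable consonants are /w/, /ʒ/ (no codas are permitted; onsets may contain at most 2 consonants).
Epenthesis after each stranded consonant: /w/ → /wi/, /ʒ/ → /ʒə/.

wiɹwihəʒə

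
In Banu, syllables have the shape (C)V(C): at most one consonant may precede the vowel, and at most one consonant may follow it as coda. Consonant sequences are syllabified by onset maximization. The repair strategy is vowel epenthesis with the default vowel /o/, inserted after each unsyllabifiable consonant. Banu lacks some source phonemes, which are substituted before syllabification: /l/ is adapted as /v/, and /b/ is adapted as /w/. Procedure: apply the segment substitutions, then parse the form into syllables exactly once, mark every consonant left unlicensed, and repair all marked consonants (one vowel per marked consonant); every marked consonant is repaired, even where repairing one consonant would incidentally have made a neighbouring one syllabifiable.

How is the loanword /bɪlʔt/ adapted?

wɪvʔoto

Substitution: /b/ → /w/, /l/ → /v/, giving /wɪvʔt/.
Under (C)V(C), the unsyllabifiable consonants are /ʔ/, /t/ (at most one coda consonant is licensed; onsets are limited to one consonant).
Each unlicensed consonant becomes the onset of a new syllable: /ʔ/ → /ʔo/, /t/ → /to/.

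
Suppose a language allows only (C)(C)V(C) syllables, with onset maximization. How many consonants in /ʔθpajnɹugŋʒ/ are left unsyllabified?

The consonants /ʔ/, /ŋ/, /ʒ/ cannot be parsed into a legal (C)(C)V(C) syllable (at most one coda consonant is licensed; onsets may contain at most 2 consonants).

3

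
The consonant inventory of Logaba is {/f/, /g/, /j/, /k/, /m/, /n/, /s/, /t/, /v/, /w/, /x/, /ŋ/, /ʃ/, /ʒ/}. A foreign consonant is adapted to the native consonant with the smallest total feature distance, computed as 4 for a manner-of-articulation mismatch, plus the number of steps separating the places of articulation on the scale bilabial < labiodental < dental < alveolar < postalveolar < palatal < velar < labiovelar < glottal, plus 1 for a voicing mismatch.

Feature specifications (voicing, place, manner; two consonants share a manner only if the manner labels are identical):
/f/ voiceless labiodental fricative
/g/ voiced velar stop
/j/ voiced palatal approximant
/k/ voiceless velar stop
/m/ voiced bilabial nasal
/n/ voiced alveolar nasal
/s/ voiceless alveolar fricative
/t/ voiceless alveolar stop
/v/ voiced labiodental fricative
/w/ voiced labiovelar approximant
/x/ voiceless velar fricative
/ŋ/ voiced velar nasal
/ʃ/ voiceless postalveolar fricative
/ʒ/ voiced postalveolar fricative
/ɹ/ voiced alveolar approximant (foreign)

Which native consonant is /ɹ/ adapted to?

/j/ is closest: same manner (approximant), place distance 2 (alveolar→palatal), same voicing; total 2. Next closest is /n/ at distance 4.

j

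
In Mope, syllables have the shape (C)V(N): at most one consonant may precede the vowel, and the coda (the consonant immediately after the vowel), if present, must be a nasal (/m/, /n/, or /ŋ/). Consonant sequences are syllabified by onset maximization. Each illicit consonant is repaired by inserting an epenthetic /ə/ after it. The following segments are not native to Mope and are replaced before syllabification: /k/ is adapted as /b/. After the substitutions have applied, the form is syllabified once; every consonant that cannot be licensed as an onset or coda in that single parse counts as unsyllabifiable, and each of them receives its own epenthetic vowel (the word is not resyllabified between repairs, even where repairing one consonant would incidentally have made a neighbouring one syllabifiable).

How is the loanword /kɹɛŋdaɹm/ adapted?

bəɹɛŋdaɹəmə

Substitution: /k/ → /b/, giving /bɹɛŋdaɹm/.
Syllabifying with onset maximization leaves /b/, /ɹ/, /m/ stranded (only a nasal (/m/, /n/, or /ŋ/) is licensed in coda position; onsets are limited to one consonant).
Each unlicensed consonant becomes the onset of a new syllable: /b/ → /bə/, /ɹ/ → /ɹə/, /m/ → /mə/.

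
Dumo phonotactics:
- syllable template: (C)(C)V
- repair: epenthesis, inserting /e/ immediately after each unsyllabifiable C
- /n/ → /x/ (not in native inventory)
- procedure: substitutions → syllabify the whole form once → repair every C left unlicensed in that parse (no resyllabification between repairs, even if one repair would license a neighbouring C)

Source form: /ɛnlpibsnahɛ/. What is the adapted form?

Substitution: /n/ → /x/, giving /ɛxlpibsxahɛ/.
The consonants /x/, /b/ cannot be parsed into a legal (C)(C)V syllable (no codas are permitted; onsets may contain at most 2 consonants).
Each unlicensed consonant becomes the onset of a new syllable: /x/ → /xe/, /b/ → /be/.

ɛxelpibesxahɛ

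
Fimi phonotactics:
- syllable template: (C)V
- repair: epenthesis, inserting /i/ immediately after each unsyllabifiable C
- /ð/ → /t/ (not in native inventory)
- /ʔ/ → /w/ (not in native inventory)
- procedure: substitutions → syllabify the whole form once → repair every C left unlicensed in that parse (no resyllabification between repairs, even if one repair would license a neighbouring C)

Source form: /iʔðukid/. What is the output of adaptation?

Substitution: /ʔ/ → /w/, /ð/ → /t/, giving /iwtukid/.
Under (C)V, the unsyllabifiable consonants are /w/, /d/ (no codas are permitted; onsets are limited to one consonant).
Inserting the epenthetic vowel yields /w/ → /wi/, /d/ → /di/.

iwitukidi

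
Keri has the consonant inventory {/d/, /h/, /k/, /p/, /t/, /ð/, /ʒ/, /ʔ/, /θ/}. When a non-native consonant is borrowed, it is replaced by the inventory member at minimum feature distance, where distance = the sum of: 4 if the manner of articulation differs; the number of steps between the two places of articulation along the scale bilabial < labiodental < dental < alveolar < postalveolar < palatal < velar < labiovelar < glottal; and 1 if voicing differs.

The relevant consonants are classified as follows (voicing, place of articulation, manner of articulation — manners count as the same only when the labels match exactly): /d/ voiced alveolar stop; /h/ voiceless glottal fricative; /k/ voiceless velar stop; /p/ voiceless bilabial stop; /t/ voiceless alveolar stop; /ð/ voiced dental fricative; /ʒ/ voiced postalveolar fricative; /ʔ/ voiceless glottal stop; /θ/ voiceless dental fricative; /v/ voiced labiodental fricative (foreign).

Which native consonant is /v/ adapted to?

ð

/ð/ is closest: same manner (fricative), place distance 1 (labiodental→dental), same voicing; total 1. Next closest is /θ/ at distance 2.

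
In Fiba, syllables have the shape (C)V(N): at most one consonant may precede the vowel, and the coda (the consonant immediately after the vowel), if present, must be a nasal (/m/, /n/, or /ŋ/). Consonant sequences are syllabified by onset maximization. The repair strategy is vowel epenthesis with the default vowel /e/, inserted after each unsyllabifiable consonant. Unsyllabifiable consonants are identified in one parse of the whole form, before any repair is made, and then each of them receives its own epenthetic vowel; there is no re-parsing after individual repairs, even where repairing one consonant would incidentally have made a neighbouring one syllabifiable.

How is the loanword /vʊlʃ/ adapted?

vʊleʃe

Under (C)V(N), the unsyllabifiable consonants are /l/, /ʃ/ (only a nasal (/m/, /n/, or /ŋ/) is licensed in coda position; onsets are limited to one consonant).
Inserting the epenthetic vowel yields /l/ → /le/, /ʃ/ → /ʃe/.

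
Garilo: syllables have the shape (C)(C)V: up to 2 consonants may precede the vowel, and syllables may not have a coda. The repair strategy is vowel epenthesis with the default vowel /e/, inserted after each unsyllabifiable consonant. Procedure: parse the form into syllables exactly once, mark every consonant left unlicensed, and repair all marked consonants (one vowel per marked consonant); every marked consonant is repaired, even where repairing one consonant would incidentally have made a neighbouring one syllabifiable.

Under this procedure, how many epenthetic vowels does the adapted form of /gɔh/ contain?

The unsyllabifiable consonants are /h/; each receives one epenthetic vowel.

1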